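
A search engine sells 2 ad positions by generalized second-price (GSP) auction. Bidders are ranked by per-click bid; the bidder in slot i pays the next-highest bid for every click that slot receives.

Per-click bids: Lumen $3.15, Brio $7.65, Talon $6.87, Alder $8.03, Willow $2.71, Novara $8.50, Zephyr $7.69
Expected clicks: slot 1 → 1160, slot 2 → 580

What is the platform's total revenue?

Ranked by bid: $8.50 (Novara) > $8.03 (Alder) > $7.69 (Zephyr) > …
Slot 1: Novara pays $8.03 × 1160 = $9314.80
Slot 2: Alder pays $7.69 × 580 = $4460.20
Total = $13775.00

Total revenue: $13775.00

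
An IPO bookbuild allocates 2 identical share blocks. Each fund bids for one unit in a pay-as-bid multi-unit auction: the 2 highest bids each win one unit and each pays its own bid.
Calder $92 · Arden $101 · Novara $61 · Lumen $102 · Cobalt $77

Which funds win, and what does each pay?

Lumen $102, Arden $101

Ordering the bids: 102 (Lumen), 101 (Arden), 92 (Calder), 77 (Cobalt), …
Top 2: Lumen, Arden.
Each winner pays its own bid: Lumen $102, Arden $101.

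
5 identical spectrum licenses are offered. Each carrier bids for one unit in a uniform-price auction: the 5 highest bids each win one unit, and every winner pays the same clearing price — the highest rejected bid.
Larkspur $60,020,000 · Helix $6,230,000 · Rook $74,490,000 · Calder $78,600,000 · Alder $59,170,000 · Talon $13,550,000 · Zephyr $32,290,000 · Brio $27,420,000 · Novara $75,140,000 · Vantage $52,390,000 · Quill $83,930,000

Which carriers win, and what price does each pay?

Bids ranked high→low: 83,930,000 (Quill), 78,600,000 (Calder), 75,140,000 (Novara), 74,490,000 (Rook), 60,020,000 (Larkspur), 59,170,000 (Alder), 52,390,000 (Vantage), …
Winners (5 units): Quill, Calder, Novara, Rook, Larkspur.
Clearing price = highest rejected bid = $59,170,000.

Quill, Calder, Novara, Rook, Larkspur; each pays $59,170,000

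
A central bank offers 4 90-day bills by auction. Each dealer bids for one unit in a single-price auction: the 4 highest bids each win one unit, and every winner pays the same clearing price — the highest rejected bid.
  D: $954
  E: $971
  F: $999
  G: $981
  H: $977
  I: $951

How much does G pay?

G pays $954

Ordering the bids: 999 (F), 981 (G), 977 (H), 971 (E), 954 (D), 951 (I)
The 4 highest are F, G, H, E.
Clearing price = highest rejected bid = $954.
G wins → pays $954.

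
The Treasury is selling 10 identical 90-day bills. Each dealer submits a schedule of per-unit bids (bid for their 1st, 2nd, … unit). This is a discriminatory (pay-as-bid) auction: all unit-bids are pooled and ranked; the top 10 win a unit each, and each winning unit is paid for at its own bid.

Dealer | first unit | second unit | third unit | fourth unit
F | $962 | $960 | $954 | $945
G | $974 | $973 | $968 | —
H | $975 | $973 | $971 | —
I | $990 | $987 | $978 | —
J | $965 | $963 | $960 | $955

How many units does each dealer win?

All unit-bids, highest first — top 10: 990 (I-1), 987 (I-2), 978 (I-3), 975 (H-1), 974 (G-1), 973 (G-2), 973 (H-2), 971 (H-3), 968 (G-3), 965 (J-1)
Next rejected bid: $963 (not a price — pay-as-bid).
Allocation: G 3, H 3, I 3, J 1.

G 3, H 3, I 3, J 1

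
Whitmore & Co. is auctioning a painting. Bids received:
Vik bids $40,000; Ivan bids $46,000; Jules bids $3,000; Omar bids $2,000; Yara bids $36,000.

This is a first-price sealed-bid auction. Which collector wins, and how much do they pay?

Ivan pays $46,000

Bids ranked: 46,000 (Ivan) > 40,000 (Vik) > 36,000 (Yara) > 3,000 (Jules) > 2,000 (Omar)
Ivan is highest → pays own bid, $46,000.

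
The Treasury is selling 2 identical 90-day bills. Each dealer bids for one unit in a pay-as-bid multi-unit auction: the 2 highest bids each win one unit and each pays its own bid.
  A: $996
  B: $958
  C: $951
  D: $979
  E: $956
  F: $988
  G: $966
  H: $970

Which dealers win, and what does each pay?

Bids ranked high→low: 996 (A), 988 (F), 979 (D), 970 (H), …
Winners (2 units): A, F.
Each winner pays its own bid: A $996, F $988.

A $996, F $988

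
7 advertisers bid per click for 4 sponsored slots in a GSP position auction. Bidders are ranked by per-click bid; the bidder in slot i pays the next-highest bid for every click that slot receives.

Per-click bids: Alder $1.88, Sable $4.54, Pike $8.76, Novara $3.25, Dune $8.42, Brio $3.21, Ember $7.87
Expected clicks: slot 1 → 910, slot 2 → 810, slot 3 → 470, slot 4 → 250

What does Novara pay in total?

Per-click bids in order: $8.76 (Pike) > $8.42 (Dune) > $7.87 (Ember) > $4.54 (Sable) > $3.25 (Novara) > …
Novara ranks below slot 4 → no slot, pays nothing.

Novara pays $0.00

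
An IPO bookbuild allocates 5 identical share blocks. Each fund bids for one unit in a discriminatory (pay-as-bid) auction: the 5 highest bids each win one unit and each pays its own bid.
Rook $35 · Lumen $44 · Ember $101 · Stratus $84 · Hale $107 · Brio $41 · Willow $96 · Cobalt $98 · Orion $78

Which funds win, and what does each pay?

Hale $107, Ember $101, Cobalt $98, Willow $96, Stratus $84

Ordering the bids: 107 (Hale), 101 (Ember), 98 (Cobalt), 96 (Willow), 84 (Stratus), 78 (Orion), 44 (Lumen), …
The 5 highest are Hale, Ember, Cobalt, Willow, Stratus.
Each winner pays its own bid: Hale $107, Ember $101, Cobalt $98, Willow $96, Stratus $84.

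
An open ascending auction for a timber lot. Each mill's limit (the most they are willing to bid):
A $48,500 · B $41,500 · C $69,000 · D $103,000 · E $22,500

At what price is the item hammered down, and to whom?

Rule: the price rises until one bidder remains; the winner pays the price at which the last rival dropped out.
Limits ranked: 103,000 (D) > 69,000 (C) > 48,500 (A) > 41,500 (B) > 22,500 (E)
Once the price passes $69,000, only D is left; the hammer falls at C's limit of $69,000.

D wins at $69,000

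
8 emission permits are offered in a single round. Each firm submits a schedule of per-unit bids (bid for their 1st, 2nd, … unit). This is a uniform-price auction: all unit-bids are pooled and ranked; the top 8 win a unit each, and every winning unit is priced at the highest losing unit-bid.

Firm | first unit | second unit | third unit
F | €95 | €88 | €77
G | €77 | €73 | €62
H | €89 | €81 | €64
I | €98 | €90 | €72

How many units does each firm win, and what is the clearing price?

All unit-bids, highest first — top 8: 98 (I-1), 95 (F-1), 90 (I-2), 89 (H-1), 88 (F-2), 81 (H-2), 77 (F-3), 77 (G-1)
Highest rejected unit-bid = €73.
Allocation: F 3, G 1, H 2, I 2.

F 3, G 1, H 2, I 2; clearing price €73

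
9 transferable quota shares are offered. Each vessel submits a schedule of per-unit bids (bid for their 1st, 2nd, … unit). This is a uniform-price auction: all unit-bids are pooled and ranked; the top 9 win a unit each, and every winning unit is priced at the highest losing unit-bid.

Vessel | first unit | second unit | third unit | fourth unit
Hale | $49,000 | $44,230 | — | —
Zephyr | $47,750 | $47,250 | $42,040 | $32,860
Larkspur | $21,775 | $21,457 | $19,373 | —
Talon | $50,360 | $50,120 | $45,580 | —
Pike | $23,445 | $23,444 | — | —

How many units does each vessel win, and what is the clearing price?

Hale 2, Talon 3, Zephyr 4; clearing price $23,445

All unit-bids, highest first — top 9: 50,360 (Talon-1), 50,120 (Talon-2), 49,000 (Hale-1), 47,750 (Zephyr-1), 47,250 (Zephyr-2), 45,580 (Talon-3), 44,230 (Hale-2), 42,040 (Zephyr-3), 32,860 (Zephyr-4)
The (k+1)-th unit-bid is $23,445.
Allocation: Hale 2, Talon 3, Zephyr 4.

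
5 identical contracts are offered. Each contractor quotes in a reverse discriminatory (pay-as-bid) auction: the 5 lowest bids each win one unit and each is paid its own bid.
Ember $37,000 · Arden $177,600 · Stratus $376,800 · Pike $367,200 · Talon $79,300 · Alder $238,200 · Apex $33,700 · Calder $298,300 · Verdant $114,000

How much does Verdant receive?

Sorting: 33,700 (Apex), 37,000 (Ember), 79,300 (Talon), 114,000 (Verdant), 177,600 (Arden), 238,200 (Alder), 298,300 (Calder), …
Winners (5 units): Apex, Ember, Talon, Verdant, Arden.
Verdant wins → own bid $114,000.

Verdant is paid $114,000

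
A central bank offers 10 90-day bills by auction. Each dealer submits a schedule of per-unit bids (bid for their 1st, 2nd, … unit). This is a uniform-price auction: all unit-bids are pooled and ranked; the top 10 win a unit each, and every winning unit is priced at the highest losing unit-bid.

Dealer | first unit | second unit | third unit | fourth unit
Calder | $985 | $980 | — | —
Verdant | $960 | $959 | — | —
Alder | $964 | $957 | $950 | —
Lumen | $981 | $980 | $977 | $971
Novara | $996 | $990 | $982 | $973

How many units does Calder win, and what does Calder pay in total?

Calder: 2 units, pays $1,928

All unit-bids, highest first — top 10: 996 (Novara-1), 990 (Novara-2), 985 (Calder-1), 982 (Novara-3), 981 (Lumen-1), 980 (Calder-2), 980 (Lumen-2), 977 (Lumen-3), 973 (Novara-4), 971 (Lumen-4)
The (k+1)-th unit-bid is $964.
Calder wins 2 unit(s) at $964 each.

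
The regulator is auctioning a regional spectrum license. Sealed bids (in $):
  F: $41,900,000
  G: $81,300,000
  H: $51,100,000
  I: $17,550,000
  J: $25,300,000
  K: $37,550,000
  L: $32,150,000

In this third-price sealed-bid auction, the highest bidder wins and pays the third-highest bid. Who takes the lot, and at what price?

G pays $41,900,000

Rule: the highest bidder wins and pays the third-highest bid.
Bids ranked: 81,300,000 (G) > 51,100,000 (H) > 41,900,000 (F) > 37,550,000 (K) > 32,150,000 (L) > 25,300,000 (J) > …
G is highest; pays the third-highest bid, $41,900,000.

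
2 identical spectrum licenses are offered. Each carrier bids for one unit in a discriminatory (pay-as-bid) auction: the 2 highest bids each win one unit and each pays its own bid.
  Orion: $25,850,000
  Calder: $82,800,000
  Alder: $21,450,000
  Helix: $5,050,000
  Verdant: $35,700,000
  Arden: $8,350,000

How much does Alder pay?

Ordering the bids: 82,800,000 (Calder), 35,700,000 (Verdant), 25,850,000 (Orion), 21,450,000 (Alder), …
Top 2: Calder, Verdant.
Alder does not win → $0.

Alder pays $0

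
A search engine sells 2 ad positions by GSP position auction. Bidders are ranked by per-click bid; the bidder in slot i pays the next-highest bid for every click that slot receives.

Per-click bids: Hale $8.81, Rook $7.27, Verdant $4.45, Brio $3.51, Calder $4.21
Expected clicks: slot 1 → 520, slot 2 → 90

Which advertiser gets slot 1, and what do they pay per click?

Per-click bids in order: $8.81 (Hale) > $7.27 (Rook) > $4.45 (Verdant) > …
Slot 1 goes to the first-ranked bidder, Hale, who pays the next bid down: $7.27/click.

Hale; $7.27 per click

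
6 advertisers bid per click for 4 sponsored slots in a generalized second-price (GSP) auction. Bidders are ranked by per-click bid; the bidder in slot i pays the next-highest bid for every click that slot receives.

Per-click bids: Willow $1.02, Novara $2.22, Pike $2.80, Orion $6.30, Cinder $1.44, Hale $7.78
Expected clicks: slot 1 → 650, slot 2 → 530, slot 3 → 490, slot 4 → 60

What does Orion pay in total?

Ranked by bid: $7.78 (Hale) > $6.30 (Orion) > $2.80 (Pike) > $2.22 (Novara) > $1.44 (Cinder) > …
Orion holds slot 2 → pays next bid $2.80 × 530 clicks = $1484.00.

Orion pays $1484.00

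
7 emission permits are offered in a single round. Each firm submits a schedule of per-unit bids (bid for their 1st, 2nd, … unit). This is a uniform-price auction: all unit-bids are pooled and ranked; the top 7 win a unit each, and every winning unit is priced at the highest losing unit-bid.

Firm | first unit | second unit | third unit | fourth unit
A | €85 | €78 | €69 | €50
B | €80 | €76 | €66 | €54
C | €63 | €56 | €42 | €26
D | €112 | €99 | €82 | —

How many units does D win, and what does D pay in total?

D: 3 units, pays €207

Merging the schedules and taking the best 7: 112 (D-1), 99 (D-2), 85 (A-1), 82 (D-3), 80 (B-1), 78 (A-2), 76 (B-2)
Highest rejected unit-bid = €69.
D wins 3 unit(s) at €69 each.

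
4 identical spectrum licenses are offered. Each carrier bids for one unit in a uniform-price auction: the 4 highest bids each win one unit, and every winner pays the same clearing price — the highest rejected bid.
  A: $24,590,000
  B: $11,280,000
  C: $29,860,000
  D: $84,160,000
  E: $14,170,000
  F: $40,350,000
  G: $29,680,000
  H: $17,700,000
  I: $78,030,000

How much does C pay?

C pays $29,680,000

Sorting: 84,160,000 (D), 78,030,000 (I), 40,350,000 (F), 29,860,000 (C), 29,680,000 (G), 24,590,000 (A), …
Winners (4 units): D, I, F, C.
Clearing price = highest rejected bid = $29,680,000.
C wins → pays $29,680,000.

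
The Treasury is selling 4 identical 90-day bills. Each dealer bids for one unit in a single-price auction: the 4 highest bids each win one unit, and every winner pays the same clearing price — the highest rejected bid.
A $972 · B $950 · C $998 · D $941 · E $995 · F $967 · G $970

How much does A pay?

A pays $967

Bids ranked high→low: 998 (C), 995 (E), 972 (A), 970 (G), 967 (F), 950 (B), …
Top 4: C, E, A, G.
Clearing price = highest rejected bid = $967.
A wins → pays $967.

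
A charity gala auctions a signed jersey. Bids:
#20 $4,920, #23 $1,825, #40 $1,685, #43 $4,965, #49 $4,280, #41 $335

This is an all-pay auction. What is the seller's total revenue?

Rule: the highest bidder wins the item, but every bidder pays their own bid.
Sorting bids: 4,965 (#43) > 4,920 (#20) > 4,280 (#49) > 1,825 (#23) > 1,685 (#40) > 335 (#41)
Every bidder forfeits their bid regardless of winning.
Revenue = 4,920 + 1,825 + 1,685 + 4,965 + 4,280 + 335 = $18,010.

Total revenue: $18,010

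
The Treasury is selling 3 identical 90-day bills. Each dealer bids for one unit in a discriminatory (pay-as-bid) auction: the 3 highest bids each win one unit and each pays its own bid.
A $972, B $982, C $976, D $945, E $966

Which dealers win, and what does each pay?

Bids ranked high→low: 982 (B), 976 (C), 972 (A), 966 (E), 945 (D)
The 3 highest are B, C, A.
Each winner pays its own bid: B $982, C $976, A $972.

B $982, C $976, A $972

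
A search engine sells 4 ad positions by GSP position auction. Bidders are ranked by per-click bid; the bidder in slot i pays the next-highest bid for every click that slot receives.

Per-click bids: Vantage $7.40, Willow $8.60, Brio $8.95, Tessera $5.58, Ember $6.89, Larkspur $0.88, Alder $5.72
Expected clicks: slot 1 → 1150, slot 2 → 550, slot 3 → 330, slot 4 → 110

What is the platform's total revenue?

Total revenue: $16862.90

Sorting advertisers: $8.95 (Brio) > $8.60 (Willow) > $7.40 (Vantage) > $6.89 (Ember) > $5.72 (Alder) > …
Slot 1: Brio pays $8.60 × 1150 = $9890.00
Slot 2: Willow pays $7.40 × 550 = $4070.00
Slot 3: Vantage pays $6.89 × 330 = $2273.70
Slot 4: Ember pays $5.72 × 110 = $629.20
Total = $16862.90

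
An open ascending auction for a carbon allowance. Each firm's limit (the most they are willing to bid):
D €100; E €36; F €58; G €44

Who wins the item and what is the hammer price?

Limits in order: 100 (D) > 58 (F) > 44 (G) > 36 (E)
F is the last rival to drop out, at €58; D remains and wins at that price.

D wins at €58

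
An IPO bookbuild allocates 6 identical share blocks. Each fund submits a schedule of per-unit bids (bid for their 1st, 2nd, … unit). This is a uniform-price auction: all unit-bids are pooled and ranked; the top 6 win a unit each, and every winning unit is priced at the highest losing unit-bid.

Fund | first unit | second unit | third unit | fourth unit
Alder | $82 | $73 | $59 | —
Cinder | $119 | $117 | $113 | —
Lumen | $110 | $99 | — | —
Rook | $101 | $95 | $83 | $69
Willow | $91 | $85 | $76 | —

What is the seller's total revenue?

All unit-bids, highest first — top 6: 119 (Cinder-1), 117 (Cinder-2), 113 (Cinder-3), 110 (Lumen-1), 101 (Rook-1), 99 (Lumen-2)
First bid not allocated: $95.
Allocation: Cinder 3, Lumen 2, Rook 1. Every unit priced at $95.
Revenue = 6 × 95 = $570.

Total revenue: $570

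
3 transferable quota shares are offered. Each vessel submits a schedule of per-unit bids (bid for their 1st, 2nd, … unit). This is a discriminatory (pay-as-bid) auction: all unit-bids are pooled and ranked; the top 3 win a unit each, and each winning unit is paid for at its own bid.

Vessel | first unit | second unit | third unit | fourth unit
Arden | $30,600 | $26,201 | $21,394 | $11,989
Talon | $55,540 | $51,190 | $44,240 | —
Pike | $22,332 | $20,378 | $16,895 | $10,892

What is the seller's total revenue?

Total revenue: $150,970

Merging the schedules and taking the best 3: 55,540 (Talon-1), 51,190 (Talon-2), 44,240 (Talon-3)
Next rejected bid: $30,600 (not a price — pay-as-bid).
Each winning unit pays its own bid.
Revenue = 55,540 + 51,190 + 44,240 = $150,970.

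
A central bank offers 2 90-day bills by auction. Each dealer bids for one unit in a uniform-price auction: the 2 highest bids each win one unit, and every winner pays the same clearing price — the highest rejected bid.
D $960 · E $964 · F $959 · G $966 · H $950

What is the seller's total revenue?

Sorting: 966 (G), 964 (E), 960 (D), 959 (F), …
The 2 highest are G, E.
Clearing price = highest rejected bid = $960.
Total revenue = 2 × $960 = $1,920.

Total revenue: $1,920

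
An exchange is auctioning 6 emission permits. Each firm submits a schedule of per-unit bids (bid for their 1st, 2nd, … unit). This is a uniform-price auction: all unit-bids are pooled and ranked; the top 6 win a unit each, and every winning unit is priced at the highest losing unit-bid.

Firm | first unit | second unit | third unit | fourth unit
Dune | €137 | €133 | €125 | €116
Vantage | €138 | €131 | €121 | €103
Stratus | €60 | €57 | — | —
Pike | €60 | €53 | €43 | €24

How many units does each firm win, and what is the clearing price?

All unit-bids, highest first — top 6: 138 (Vantage-1), 137 (Dune-1), 133 (Dune-2), 131 (Vantage-2), 125 (Dune-3), 121 (Vantage-3)
First bid not allocated: €116.
Allocation: Dune 3, Vantage 3.

Dune 3, Vantage 3; clearing price €116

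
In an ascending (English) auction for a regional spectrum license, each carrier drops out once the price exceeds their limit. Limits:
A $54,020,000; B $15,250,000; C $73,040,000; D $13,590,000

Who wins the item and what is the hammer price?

C wins at $54,020,000

Rule: the price rises until one bidder remains; the winner pays the price at which the last rival dropped out.
Sorting limits: 73,040,000 (C) > 54,020,000 (A) > 15,250,000 (B) > 13,590,000 (D)
Once the price passes $54,020,000, only C is left; the hammer falls at A's limit of $54,020,000.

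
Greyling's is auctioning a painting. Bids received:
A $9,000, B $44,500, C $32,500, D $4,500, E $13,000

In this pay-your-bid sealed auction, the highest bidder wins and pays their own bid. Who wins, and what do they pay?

Bids ranked: 44,500 (B) > 32,500 (C) > 13,000 (E) > 9,000 (A) > 4,500 (D)
B is highest → pays own bid, $44,500.

B pays $44,500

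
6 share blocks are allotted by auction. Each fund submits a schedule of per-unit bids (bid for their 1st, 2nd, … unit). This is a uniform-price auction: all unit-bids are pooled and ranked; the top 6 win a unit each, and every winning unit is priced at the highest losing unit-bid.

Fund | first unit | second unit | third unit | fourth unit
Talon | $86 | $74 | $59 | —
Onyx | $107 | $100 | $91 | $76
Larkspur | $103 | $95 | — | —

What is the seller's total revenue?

Total revenue: $456

Pooled unit-bids ranked (top 6): 107 (Onyx-1), 103 (Larkspur-1), 100 (Onyx-2), 95 (Larkspur-2), 91 (Onyx-3), 86 (Talon-1)
Highest rejected unit-bid = $76.
Allocation: Larkspur 2, Onyx 3, Talon 1. Every unit priced at $76.
Revenue = 6 × 76 = $456.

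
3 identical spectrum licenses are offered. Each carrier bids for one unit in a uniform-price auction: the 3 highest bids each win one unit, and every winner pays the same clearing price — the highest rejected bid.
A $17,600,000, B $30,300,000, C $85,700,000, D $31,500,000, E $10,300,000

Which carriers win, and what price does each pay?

Ordering the bids: 85,700,000 (C), 31,500,000 (D), 30,300,000 (B), 17,600,000 (A), 10,300,000 (E)
Winners (3 units): C, D, B.
Highest unsuccessful bid: $17,600,000 → clearing price.

C, D, B; each pays $17,600,000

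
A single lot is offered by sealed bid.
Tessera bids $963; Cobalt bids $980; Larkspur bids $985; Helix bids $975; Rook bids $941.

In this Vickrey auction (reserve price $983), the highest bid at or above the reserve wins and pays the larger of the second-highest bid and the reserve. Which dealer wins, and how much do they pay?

Rule: the highest bid at or above the reserve wins and pays the larger of the second-highest bid and the reserve.
Bids ranked: 985 (Larkspur) > 980 (Cobalt) > 975 (Helix) > 963 (Tessera) > 941 (Rook)
Larkspur has the top bid at or above the reserve ($985).
Second-highest bid $980 is below the reserve $983, so the reserve binds → payment $983.

Larkspur pays $983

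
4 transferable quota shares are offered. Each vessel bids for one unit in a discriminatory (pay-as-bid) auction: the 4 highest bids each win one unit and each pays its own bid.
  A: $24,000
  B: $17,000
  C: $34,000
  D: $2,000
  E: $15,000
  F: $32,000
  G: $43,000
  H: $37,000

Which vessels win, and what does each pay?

G $43,000, H $37,000, C $34,000, F $32,000

Ordering the bids: 43,000 (G), 37,000 (H), 34,000 (C), 32,000 (F), 24,000 (A), 17,000 (B), …
The 4 highest are G, H, C, F.
Each winner pays its own bid: G $43,000, H $37,000, C $34,000, F $32,000.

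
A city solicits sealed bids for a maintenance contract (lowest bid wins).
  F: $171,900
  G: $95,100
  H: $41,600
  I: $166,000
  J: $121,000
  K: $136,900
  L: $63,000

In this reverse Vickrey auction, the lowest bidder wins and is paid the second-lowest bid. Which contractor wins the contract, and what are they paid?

H is paid $63,000

Bids ranked: 41,600 (H) < 63,000 (L) < 95,100 (G) < 121,000 (J) < 136,900 (K) < 166,000 (I) < …
H wins with the lowest bid; price is set by the runner-up at $63,000.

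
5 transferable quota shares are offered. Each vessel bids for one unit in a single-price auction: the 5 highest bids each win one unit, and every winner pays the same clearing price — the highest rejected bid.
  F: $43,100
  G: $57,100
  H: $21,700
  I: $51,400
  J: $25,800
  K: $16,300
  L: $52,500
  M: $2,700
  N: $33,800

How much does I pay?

Bids ranked high→low: 57,100 (G), 52,500 (L), 51,400 (I), 43,100 (F), 33,800 (N), 25,800 (J), 21,700 (H), …
Winners (5 units): G, L, I, F, N.
Highest unsuccessful bid: $25,800 → clearing price.
I wins → pays $25,800.

I pays $25,800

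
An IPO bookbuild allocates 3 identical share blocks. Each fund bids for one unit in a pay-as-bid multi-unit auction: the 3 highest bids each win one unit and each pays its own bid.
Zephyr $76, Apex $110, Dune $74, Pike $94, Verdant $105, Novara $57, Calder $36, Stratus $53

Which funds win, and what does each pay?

Ordering the bids: 110 (Apex), 105 (Verdant), 94 (Pike), 76 (Zephyr), 74 (Dune), …
Top 3: Apex, Verdant, Pike.
Each winner pays its own bid: Apex $110, Verdant $105, Pike $94.

Apex $110, Verdant $105, Pike $94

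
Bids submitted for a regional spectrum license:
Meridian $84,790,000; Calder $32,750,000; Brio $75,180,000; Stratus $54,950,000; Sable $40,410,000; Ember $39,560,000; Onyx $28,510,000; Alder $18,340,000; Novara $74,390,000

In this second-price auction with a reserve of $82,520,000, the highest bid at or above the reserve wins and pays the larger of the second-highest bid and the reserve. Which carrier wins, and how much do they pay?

Meridian pays $82,520,000

Bids ranked: 84,790,000 (Meridian) > 75,180,000 (Brio) > 74,390,000 (Novara) > 54,950,000 (Stratus) > 40,410,000 (Sable) > 39,560,000 (Ember) > …
Meridian has the top bid at or above the reserve ($84,790,000).
max(second-highest $75,180,000, reserve $82,520,000) = $82,520,000.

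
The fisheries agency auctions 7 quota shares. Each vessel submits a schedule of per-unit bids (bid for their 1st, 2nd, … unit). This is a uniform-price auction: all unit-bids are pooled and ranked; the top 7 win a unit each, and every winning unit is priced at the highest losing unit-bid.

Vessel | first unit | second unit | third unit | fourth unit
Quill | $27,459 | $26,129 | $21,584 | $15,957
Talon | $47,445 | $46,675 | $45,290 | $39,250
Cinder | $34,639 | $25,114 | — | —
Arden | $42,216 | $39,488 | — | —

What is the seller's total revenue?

Total revenue: $192,213

All unit-bids, highest first — top 7: 47,445 (Talon-1), 46,675 (Talon-2), 45,290 (Talon-3), 42,216 (Arden-1), 39,488 (Arden-2), 39,250 (Talon-4), 34,639 (Cinder-1)
Highest rejected unit-bid = $27,459.
Allocation: Arden 2, Cinder 1, Talon 4. Every unit priced at $27,459.
Revenue = 7 × 27,459 = $192,213.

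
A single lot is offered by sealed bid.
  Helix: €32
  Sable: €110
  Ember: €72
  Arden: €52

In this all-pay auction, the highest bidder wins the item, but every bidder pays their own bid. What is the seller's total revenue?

All-pay auction: the highest bidder wins the item, but every bidder pays their own bid.
Bids ranked: 110 (Sable) > 72 (Ember) > 52 (Arden) > 32 (Helix)
Every bidder forfeits their bid regardless of winning.
Revenue = 32 + 110 + 72 + 52 = €266.

Total revenue: €266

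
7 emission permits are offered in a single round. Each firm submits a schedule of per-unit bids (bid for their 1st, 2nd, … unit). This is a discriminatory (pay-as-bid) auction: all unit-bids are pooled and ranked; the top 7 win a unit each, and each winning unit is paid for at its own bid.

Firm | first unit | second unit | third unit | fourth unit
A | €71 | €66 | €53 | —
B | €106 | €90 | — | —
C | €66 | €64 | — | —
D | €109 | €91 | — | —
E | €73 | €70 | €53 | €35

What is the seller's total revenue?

Total revenue: €610

Pooled unit-bids ranked (top 7): 109 (D-1), 106 (B-1), 91 (D-2), 90 (B-2), 73 (E-1), 71 (A-1), 70 (E-2)
Next rejected bid: €66 (not a price — pay-as-bid).
Each winning unit pays its own bid.
Revenue = 109 + 106 + 91 + 90 + 73 + 71 + 70 = €610.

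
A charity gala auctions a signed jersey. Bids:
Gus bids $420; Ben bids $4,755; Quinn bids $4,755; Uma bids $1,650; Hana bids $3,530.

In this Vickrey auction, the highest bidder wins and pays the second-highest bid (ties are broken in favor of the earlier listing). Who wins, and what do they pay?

Ben pays $4,755

Sorting bids: 4,755 (Ben) > 4,755 (Quinn) > 3,530 (Hana) > 1,650 (Uma) > 420 (Gus)
Ben and Quinn tie at $4,755; tie-break gives it to Ben.
Ben is highest; pays the second-highest bid, $4,755.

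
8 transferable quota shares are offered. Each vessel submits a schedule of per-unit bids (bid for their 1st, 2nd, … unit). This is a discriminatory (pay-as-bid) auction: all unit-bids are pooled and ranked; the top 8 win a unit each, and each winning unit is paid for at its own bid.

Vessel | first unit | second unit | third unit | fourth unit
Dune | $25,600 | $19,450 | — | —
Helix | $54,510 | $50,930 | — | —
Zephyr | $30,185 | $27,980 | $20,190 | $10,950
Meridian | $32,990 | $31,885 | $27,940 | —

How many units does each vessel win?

Merging the schedules and taking the best 8: 54,510 (Helix-1), 50,930 (Helix-2), 32,990 (Meridian-1), 31,885 (Meridian-2), 30,185 (Zephyr-1), 27,980 (Zephyr-2), 27,940 (Meridian-3), 25,600 (Dune-1)
Next rejected bid: $20,190 (not a price — pay-as-bid).
Allocation: Dune 1, Helix 2, Meridian 3, Zephyr 2.

Dune 1, Helix 2, Meridian 3, Zephyr 2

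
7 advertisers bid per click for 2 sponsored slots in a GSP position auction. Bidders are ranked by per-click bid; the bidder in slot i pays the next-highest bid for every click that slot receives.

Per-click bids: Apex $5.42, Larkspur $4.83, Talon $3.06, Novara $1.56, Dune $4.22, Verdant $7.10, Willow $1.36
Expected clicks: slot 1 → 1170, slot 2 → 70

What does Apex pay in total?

Apex pays $338.10

Sorting advertisers: $7.10 (Verdant) > $5.42 (Apex) > $4.83 (Larkspur) > …
Apex holds slot 2 → pays next bid $4.83 × 70 clicks = $338.10.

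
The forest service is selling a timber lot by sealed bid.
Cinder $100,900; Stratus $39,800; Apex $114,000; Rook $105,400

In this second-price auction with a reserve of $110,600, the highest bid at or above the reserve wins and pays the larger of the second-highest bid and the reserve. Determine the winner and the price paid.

Apex pays $110,600

Second-price auction with a reserve of $110,600: the highest bid at or above the reserve wins and pays the larger of the second-highest bid and the reserve.
Bids ranked: 114,000 (Apex) > 105,400 (Rook) > 100,900 (Cinder) > 39,800 (Stratus)
Apex has the top bid at or above the reserve ($114,000).
Second-highest bid $105,400 is below the reserve $110,600, so the reserve binds → payment $110,600.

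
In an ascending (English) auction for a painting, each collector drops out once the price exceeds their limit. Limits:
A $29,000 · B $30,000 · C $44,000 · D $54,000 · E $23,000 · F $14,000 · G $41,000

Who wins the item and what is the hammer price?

D wins at $44,000

Limits ranked: 54,000 (D) > 44,000 (C) > 41,000 (G) > 30,000 (B) > 29,000 (A) > 23,000 (E) > …
Once the price passes $44,000, only D is left; the hammer falls at C's limit of $44,000.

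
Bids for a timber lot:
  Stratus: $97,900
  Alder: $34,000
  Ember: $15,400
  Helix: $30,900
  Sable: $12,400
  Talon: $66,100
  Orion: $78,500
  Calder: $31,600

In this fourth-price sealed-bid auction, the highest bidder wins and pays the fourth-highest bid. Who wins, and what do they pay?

Sorting bids: 97,900 (Stratus) > 78,500 (Orion) > 66,100 (Talon) > 34,000 (Alder) > 31,600 (Calder) > 30,900 (Helix) > …
Stratus wins; payment is bid #4 in the ranking = $34,000.

Stratus pays $34,000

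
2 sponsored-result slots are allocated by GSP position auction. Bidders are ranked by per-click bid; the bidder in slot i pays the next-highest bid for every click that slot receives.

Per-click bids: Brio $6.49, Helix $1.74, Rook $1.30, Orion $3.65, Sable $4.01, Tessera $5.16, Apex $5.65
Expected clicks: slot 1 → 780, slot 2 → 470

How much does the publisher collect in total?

Total revenue: $6832.20

Ranked by bid: $6.49 (Brio) > $5.65 (Apex) > $5.16 (Tessera) > …
Slot 1: Brio pays $5.65 × 780 = $4407.00
Slot 2: Apex pays $5.16 × 470 = $2425.20
Total = $6832.20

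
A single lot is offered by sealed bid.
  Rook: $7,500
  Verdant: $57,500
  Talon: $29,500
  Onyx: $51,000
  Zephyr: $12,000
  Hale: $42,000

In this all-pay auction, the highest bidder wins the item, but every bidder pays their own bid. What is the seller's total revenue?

Total revenue: $199,500

Sorting bids: 57,500 (Verdant) > 51,000 (Onyx) > 42,000 (Hale) > 29,500 (Talon) > 12,000 (Zephyr) > 7,500 (Rook)
Every bidder forfeits their bid regardless of winning.
Revenue = 7,500 + 57,500 + 29,500 + 51,000 + 12,000 + 42,000 = $199,500.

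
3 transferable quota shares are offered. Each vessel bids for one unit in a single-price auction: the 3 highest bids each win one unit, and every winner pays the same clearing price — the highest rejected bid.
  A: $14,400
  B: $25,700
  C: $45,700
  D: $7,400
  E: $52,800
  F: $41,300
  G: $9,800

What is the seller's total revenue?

Ordering the bids: 52,800 (E), 45,700 (C), 41,300 (F), 25,700 (B), 14,400 (A), …
Winners (3 units): E, C, F.
Clearing price = highest rejected bid = $25,700.
Total revenue = 3 × $25,700 = $77,100.

Total revenue: $77,100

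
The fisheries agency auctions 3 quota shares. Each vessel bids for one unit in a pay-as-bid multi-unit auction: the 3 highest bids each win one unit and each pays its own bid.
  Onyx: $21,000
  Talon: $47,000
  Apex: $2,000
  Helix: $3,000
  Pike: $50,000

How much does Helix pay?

Helix pays $0

Sorting: 50,000 (Pike), 47,000 (Talon), 21,000 (Onyx), 3,000 (Helix), 2,000 (Apex)
Top 3: Pike, Talon, Onyx.
Helix does not win → $0.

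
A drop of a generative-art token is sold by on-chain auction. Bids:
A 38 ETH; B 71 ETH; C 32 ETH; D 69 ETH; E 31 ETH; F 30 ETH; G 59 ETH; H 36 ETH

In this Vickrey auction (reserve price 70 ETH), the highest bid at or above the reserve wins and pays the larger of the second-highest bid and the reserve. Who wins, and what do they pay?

Vickrey auction (reserve price 70 ETH): the highest bid at or above the reserve wins and pays the larger of the second-highest bid and the reserve.
Bids ranked: 71 (B) > 69 (D) > 59 (G) > 38 (A) > 36 (H) > 32 (C) > …
B has the top bid at or above the reserve (71 ETH).
Second-highest bid 69 ETH is below the reserve 70 ETH, so the reserve binds → payment 70 ETH.

B pays 70 ETH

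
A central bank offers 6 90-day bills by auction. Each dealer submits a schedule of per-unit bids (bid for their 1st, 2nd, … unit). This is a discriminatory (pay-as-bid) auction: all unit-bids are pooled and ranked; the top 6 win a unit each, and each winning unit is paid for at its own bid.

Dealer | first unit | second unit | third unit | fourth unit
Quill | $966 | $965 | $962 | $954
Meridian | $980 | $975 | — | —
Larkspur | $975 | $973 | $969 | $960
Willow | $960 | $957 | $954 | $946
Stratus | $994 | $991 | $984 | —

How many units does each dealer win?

Merging the schedules and taking the best 6: 994 (Stratus-1), 991 (Stratus-2), 984 (Stratus-3), 980 (Meridian-1), 975 (Meridian-2), 975 (Larkspur-1)
Next rejected bid: $973 (not a price — pay-as-bid).
Allocation: Larkspur 1, Meridian 2, Stratus 3.

Larkspur 1, Meridian 2, Stratus 3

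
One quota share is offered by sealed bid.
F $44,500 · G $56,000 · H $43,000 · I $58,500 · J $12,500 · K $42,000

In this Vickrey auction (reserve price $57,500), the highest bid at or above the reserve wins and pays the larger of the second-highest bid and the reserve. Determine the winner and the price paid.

I pays $57,500

Vickrey auction (reserve price $57,500): the highest bid at or above the reserve wins and pays the larger of the second-highest bid and the reserve.
Bids ranked: 58,500 (I) > 56,000 (G) > 44,500 (F) > 43,000 (H) > 42,000 (K) > 12,500 (J)
I has the top bid at or above the reserve ($58,500).
Second-highest bid $56,000 is below the reserve $57,500, so the reserve binds → payment $57,500.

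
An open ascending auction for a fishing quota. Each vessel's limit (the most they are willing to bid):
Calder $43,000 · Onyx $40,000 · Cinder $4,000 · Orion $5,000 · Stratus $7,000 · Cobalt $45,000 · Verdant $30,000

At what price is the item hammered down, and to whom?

Sorting limits: 45,000 (Cobalt) > 43,000 (Calder) > 40,000 (Onyx) > 30,000 (Verdant) > 7,000 (Stratus) > 5,000 (Orion) > …
Calder is the last rival to drop out, at $43,000; Cobalt remains and wins at that price.

Cobalt wins at $43,000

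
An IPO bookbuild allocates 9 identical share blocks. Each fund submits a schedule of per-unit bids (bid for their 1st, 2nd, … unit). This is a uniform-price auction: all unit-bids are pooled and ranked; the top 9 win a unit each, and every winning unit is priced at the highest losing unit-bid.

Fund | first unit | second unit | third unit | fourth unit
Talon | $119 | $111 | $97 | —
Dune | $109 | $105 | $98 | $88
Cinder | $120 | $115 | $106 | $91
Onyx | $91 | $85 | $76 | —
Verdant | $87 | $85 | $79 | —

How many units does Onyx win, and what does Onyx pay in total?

Onyx: 0 units, pays $0

All unit-bids, highest first — top 9: 120 (Cinder-1), 119 (Talon-1), 115 (Cinder-2), 111 (Talon-2), 109 (Dune-1), 106 (Cinder-3), 105 (Dune-2), 98 (Dune-3), 97 (Talon-3)
The (k+1)-th unit-bid is $91.
Onyx wins 0 unit(s) at $91 each.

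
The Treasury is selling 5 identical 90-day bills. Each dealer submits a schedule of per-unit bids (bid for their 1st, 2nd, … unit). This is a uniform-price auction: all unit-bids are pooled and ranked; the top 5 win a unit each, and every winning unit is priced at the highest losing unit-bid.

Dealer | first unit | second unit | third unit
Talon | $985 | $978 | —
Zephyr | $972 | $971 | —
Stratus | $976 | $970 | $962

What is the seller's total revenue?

Total revenue: $4,850

Pooled unit-bids ranked (top 5): 985 (Talon-1), 978 (Talon-2), 976 (Stratus-1), 972 (Zephyr-1), 971 (Zephyr-2)
Highest rejected unit-bid = $970.
Allocation: Stratus 1, Talon 2, Zephyr 2. Every unit priced at $970.
Revenue = 5 × 970 = $4,850.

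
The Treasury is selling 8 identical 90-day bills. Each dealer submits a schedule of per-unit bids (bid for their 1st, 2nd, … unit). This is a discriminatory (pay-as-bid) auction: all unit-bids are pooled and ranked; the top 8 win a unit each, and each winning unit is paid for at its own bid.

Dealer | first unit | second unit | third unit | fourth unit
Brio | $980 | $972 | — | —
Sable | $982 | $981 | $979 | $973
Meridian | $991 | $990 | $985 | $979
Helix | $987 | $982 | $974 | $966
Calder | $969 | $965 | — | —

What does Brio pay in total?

Brio pays $980

Pooled unit-bids ranked (top 8): 991 (Meridian-1), 990 (Meridian-2), 987 (Helix-1), 985 (Meridian-3), 982 (Sable-1), 982 (Helix-2), 981 (Sable-2), 980 (Brio-1)
Next rejected bid: $979 (not a price — pay-as-bid).
Brio's winning unit-bids: 980 = $980.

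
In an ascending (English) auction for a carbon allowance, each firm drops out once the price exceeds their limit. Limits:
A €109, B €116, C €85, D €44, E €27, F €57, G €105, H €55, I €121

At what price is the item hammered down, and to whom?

I wins at €116

Ascending (English) auction: the price rises until one bidder remains; the winner pays the price at which the last rival dropped out.
Limits ranked: 121 (I) > 116 (B) > 109 (A) > 105 (G) > 85 (C) > 57 (F) > …
B is the last rival to drop out, at €116; I remains and wins at that price.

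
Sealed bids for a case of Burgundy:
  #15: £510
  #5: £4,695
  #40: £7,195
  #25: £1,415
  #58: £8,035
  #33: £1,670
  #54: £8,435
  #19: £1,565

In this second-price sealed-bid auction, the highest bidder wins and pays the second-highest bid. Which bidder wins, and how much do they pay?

Rule: the highest bidder wins and pays the second-highest bid.
Sorting bids: 8,435 (#54) > 8,035 (#58) > 7,195 (#40) > 4,695 (#5) > 1,670 (#33) > 1,565 (#19) > …
Second-price: #54 pays #58's bid of £8,035.

#54 pays £8,035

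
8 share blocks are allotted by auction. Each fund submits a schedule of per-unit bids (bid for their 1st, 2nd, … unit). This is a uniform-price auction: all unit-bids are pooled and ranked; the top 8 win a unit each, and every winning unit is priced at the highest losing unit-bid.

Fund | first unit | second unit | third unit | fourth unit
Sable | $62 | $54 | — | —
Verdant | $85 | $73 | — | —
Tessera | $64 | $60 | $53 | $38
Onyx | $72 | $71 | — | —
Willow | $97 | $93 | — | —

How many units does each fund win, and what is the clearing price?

Merging the schedules and taking the best 8: 97 (Willow-1), 93 (Willow-2), 85 (Verdant-1), 73 (Verdant-2), 72 (Onyx-1), 71 (Onyx-2), 64 (Tessera-1), 62 (Sable-1)
The (k+1)-th unit-bid is $60.
Allocation: Onyx 2, Sable 1, Tessera 1, Verdant 2, Willow 2.

Onyx 2, Sable 1, Tessera 1, Verdant 2, Willow 2; clearing price $60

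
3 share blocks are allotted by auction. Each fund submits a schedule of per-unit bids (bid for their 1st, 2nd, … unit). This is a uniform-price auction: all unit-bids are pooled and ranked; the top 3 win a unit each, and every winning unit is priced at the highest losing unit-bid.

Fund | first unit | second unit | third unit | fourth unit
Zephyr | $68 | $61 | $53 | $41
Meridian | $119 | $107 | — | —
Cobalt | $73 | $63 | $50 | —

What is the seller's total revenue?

Total revenue: $204

All unit-bids, highest first — top 3: 119 (Meridian-1), 107 (Meridian-2), 73 (Cobalt-1)
First bid not allocated: $68.
Allocation: Cobalt 1, Meridian 2. Every unit priced at $68.
Revenue = 3 × 68 = $204.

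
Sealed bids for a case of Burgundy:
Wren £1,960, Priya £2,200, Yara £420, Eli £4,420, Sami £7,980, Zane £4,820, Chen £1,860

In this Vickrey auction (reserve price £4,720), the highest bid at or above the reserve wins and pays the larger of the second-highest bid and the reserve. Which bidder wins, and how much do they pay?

Bids in order: 7,980 (Sami) > 4,820 (Zane) > 4,420 (Eli) > 2,200 (Priya) > 1,960 (Wren) > 1,860 (Chen) > …
Sami has the top bid at or above the reserve (£7,980).
max(second-highest £4,820, reserve £4,720) = £4,820; the reserve does not bind.

Sami pays £4,820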